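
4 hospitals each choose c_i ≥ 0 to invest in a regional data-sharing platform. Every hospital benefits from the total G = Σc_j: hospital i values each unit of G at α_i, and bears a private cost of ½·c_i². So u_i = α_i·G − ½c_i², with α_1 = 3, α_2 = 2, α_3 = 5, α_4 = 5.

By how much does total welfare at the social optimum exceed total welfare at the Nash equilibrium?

256.5

Hospital i's FOC: ∂u_i/∂c_i = α_i − c_i = 0, so c_i* = α_i.
NE contributions = (3, 2, 5, 5); G = 15.
W^NE = (Σα)·G − ½Σα_i² = 15² − ½·63 = 193.5.
Planner sets c_i = Σα_j = 15 for every i, so G^SO = 4·15 = 60.
W^SO = (Σα)·G^SO − ½·4·(Σα)² = (4/2)·15² = 450.
Deadweight loss = W^SO − W^NE = 256.5.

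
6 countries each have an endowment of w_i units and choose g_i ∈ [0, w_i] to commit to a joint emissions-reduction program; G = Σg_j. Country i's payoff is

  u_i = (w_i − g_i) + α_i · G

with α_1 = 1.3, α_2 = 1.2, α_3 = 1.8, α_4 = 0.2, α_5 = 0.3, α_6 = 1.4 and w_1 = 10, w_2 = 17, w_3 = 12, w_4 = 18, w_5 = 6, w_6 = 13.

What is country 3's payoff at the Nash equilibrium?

93.6

∂u_i/∂g_i = α_i − 1, so country i contributes w_i if α_i > 1, else 0.
α_i > 1 for i ∈ {1, 2, 3, 6}; NE contributions (10, 17, 12, 0, 0, 13), G = 52.
u_3 = (12 − 12) + 1.8·52 = 93.6.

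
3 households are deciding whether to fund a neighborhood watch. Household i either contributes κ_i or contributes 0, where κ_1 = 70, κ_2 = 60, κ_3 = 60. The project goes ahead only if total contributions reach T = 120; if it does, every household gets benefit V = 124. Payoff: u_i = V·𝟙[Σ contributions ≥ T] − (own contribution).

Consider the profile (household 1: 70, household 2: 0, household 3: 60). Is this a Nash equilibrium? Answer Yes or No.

Yes

Total = 130 ≥ 120: provided.
Household 1 (pledges 70, payoff 54): dropping to 0 → total 60, payoff 0. No gain.
Household 2 (pledges 0, payoff 124): pledging 60 → total 190, payoff 64. No gain.
Household 3 (pledges 60, payoff 64): dropping to 0 → total 70, payoff 0. No gain.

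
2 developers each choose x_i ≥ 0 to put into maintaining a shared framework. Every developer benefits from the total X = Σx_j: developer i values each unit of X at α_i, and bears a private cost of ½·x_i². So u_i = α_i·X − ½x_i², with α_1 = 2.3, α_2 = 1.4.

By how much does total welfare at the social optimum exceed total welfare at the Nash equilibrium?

Developer i's FOC: ∂u_i/∂x_i = α_i − x_i = 0, so x_i* = α_i.
NE contributions = (2.3, 1.4); X = 3.7.
W^NE = (Σα)·X − ½Σα_i² = 3.7² − ½·7.25 = 10.065.
Planner sets x_i = Σα_j = 3.7 for every i, so X^SO = 2·3.7 = 7.4.
W^SO = (Σα)·X^SO − ½·2·(Σα)² = (2/2)·3.7² = 13.69.
Deadweight loss = W^SO − W^NE = 3.625.

3.625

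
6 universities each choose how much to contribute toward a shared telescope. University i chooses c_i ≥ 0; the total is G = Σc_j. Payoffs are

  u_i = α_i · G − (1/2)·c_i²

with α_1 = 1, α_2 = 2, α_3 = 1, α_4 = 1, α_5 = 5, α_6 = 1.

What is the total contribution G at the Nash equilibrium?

11

University i's FOC: ∂u_i/∂c_i = α_i − c_i = 0, so c_i* = α_i.
NE contributions = (1, 2, 1, 1, 5, 1); G = 11.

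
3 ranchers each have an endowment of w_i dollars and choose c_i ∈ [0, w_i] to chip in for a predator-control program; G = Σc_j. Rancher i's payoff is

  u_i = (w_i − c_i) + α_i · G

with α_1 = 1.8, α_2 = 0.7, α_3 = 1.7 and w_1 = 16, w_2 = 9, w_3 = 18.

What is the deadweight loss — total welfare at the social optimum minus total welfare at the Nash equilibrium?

28.8

∂u_i/∂c_i = α_i − 1, so rancher i contributes w_i if α_i > 1, else 0.
α_i > 1 for i ∈ {1, 3}; NE contributions (16, 0, 18), G = 34.
W^NE = Σw_i − G^NE + (Σα_i)·G^NE = 43 + 3.2·34 = 151.8.
Planner: ∂(Σu_j)/∂c_i = Σα_j − 1 = 3.2 > 0, so everyone contributes w_i; G^SO = 43, W^SO = 43 + 3.2·43 = 180.6.
Deadweight loss = 28.8.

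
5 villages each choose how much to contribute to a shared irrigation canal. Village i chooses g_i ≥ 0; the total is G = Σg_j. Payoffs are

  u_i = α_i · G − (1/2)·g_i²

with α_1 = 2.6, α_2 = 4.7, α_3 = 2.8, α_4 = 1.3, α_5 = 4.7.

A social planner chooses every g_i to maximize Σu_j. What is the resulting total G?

Planner FOC: ∂(Σu_j)/∂g_i = (Σα_j) − g_i = 0, so g_i^SO = Σα_j = 16.1 for every i; G^SO = 80.5.

80.5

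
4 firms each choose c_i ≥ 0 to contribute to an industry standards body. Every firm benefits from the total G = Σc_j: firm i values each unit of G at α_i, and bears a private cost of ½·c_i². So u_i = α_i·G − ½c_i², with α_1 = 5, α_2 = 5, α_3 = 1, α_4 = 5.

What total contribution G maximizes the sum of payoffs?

64

Planner FOC: ∂(Σu_j)/∂c_i = (Σα_j) − c_i = 0, so c_i^SO = Σα_j = 16 for every i; G^SO = 64.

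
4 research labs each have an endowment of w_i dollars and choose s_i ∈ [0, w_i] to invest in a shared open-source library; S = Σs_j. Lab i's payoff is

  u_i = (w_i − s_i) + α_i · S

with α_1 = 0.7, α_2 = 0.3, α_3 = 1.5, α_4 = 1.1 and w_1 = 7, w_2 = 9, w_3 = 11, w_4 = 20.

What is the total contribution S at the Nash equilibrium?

∂u_i/∂s_i = α_i − 1, so lab i contributes w_i if α_i > 1, else 0.
α_i > 1 for i ∈ {3, 4}; NE contributions (0, 0, 11, 20), S = 31.

31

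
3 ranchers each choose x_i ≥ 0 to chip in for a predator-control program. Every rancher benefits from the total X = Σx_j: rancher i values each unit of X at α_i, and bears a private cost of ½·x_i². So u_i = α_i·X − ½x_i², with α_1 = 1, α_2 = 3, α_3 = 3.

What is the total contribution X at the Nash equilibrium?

Rancher i's FOC: ∂u_i/∂x_i = α_i − x_i = 0, so x_i* = α_i.
NE contributions = (1, 3, 3); X = 7.

7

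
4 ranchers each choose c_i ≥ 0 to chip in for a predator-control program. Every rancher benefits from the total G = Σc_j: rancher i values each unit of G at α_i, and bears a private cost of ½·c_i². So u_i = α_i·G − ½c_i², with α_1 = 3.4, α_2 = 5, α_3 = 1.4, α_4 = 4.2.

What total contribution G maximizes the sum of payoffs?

Planner FOC: ∂(Σu_j)/∂c_i = (Σα_j) − c_i = 0, so c_i^SO = Σα_j = 14 for every i; G^SO = 56.

56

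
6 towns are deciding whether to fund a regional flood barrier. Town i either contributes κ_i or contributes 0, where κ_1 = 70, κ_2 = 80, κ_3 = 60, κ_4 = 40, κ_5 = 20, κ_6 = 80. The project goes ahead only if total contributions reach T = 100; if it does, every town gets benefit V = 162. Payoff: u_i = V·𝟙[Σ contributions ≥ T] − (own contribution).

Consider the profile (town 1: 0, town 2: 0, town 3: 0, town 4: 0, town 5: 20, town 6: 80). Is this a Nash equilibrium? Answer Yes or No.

Total = 100 ≥ 100: provided.
Town 1 (pledges 0, payoff 162): pledging 70 → total 170, payoff 92. No gain.
Town 2 (pledges 0, payoff 162): pledging 80 → total 180, payoff 82. No gain.
Town 3 (pledges 0, payoff 162): pledging 60 → total 160, payoff 102. No gain.
Town 4 (pledges 0, payoff 162): pledging 40 → total 140, payoff 122. No gain.
Town 5 (pledges 20, payoff 142): dropping to 0 → total 80, payoff 0. No gain.
Town 6 (pledges 80, payoff 82): dropping to 0 → total 20, payoff 0. No gain.

Yes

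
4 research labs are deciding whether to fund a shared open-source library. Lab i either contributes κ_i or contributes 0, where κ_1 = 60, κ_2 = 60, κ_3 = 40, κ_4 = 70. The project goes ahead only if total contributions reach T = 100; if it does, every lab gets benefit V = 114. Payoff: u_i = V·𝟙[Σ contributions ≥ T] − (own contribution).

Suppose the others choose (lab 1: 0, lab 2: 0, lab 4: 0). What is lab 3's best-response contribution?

Others' total = 0. Even contributing 40 gives 40 < 100: no benefit either way.
Best response: 0.

0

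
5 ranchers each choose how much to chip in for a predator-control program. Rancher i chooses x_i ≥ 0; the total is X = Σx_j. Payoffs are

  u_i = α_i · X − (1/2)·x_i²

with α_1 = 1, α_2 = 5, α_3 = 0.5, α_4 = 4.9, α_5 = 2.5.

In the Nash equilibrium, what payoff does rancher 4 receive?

Rancher i's FOC: ∂u_i/∂x_i = α_i − x_i = 0, so x_i* = α_i.
NE contributions = (1, 5, 0.5, 4.9, 2.5); X = 13.9.
u_4 = α_4·X − ½·(x_4)² = 4.9·13.9 − ½·4.9² = 56.105.

56.105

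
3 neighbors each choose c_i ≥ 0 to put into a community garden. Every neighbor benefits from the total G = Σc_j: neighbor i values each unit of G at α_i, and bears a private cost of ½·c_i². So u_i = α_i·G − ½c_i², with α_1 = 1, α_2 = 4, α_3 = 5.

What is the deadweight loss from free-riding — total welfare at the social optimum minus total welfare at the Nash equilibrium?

71

Neighbor i's FOC: ∂u_i/∂c_i = α_i − c_i = 0, so c_i* = α_i.
NE contributions = (1, 4, 5); G = 10.
W^NE = (Σα)·G − ½Σα_i² = 10² − ½·42 = 79.
Planner sets c_i = Σα_j = 10 for every i, so G^SO = 3·10 = 30.
W^SO = (Σα)·G^SO − ½·3·(Σα)² = (3/2)·10² = 150.
Deadweight loss = W^SO − W^NE = 71.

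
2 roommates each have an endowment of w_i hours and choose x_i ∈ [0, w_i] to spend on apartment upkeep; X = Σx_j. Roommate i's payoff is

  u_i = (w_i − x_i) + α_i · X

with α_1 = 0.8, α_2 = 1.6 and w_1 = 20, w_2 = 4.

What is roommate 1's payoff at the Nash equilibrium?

23.2

∂u_i/∂x_i = α_i − 1, so roommate i contributes w_i if α_i > 1, else 0.
α_i > 1 for i ∈ {2}; NE contributions (0, 4), X = 4.
u_1 = (20 − 0) + 0.8·4 = 23.2.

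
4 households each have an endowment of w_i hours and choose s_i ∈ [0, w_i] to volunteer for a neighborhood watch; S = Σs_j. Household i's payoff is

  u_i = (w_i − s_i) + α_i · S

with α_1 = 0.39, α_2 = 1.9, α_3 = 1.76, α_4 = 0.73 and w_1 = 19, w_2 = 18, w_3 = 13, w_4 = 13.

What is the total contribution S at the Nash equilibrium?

31

∂u_i/∂s_i = α_i − 1, so household i contributes w_i if α_i > 1, else 0.
α_i > 1 for i ∈ {2, 3}; NE contributions (0, 18, 13, 0), S = 31.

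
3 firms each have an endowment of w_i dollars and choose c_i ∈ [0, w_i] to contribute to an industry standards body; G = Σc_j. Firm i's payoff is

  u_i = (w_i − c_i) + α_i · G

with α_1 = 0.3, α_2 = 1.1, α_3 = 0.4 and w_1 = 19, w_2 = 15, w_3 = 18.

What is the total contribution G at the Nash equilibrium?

15

∂u_i/∂c_i = α_i − 1, so firm i contributes w_i if α_i > 1, else 0.
α_i > 1 for i ∈ {2}; NE contributions (0, 15, 0), G = 15.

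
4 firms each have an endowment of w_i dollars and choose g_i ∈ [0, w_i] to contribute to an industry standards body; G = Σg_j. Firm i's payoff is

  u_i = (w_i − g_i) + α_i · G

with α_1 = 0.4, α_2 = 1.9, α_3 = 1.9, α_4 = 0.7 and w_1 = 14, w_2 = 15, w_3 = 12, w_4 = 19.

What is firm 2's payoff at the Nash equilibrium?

∂u_i/∂g_i = α_i − 1, so firm i contributes w_i if α_i > 1, else 0.
α_i > 1 for i ∈ {2, 3}; NE contributions (0, 15, 12, 0), G = 27.
u_2 = (15 − 15) + 1.9·27 = 51.3.

51.3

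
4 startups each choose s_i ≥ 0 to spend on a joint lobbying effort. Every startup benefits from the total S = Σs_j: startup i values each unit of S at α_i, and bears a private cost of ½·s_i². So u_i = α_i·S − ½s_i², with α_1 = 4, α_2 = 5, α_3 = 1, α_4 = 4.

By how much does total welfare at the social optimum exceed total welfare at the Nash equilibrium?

Startup i's FOC: ∂u_i/∂s_i = α_i − s_i = 0, so s_i* = α_i.
NE contributions = (4, 5, 1, 4); S = 14.
W^NE = (Σα)·S − ½Σα_i² = 14² − ½·58 = 167.
Planner sets s_i = Σα_j = 14 for every i, so S^SO = 4·14 = 56.
W^SO = (Σα)·S^SO − ½·4·(Σα)² = (4/2)·14² = 392.
Deadweight loss = W^SO − W^NE = 225.

225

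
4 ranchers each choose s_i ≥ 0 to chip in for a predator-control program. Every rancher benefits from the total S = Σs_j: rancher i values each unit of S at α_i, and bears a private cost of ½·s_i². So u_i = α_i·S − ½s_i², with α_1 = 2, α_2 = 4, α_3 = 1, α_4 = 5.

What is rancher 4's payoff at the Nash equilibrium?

47.5

Rancher i's FOC: ∂u_i/∂s_i = α_i − s_i = 0, so s_i* = α_i.
NE contributions = (2, 4, 1, 5); S = 12.
u_4 = α_4·S − ½·(s_4)² = 5·12 − ½·5² = 47.5.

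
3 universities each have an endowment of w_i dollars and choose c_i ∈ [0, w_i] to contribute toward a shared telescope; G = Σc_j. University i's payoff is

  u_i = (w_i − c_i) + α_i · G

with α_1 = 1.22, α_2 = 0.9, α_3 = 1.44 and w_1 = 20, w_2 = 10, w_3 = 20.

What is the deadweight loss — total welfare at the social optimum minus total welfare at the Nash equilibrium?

∂u_i/∂c_i = α_i − 1, so university i contributes w_i if α_i > 1, else 0.
α_i > 1 for i ∈ {1, 3}; NE contributions (20, 0, 20), G = 40.
W^NE = Σw_i − G^NE + (Σα_i)·G^NE = 50 + 2.56·40 = 152.4.
Planner: ∂(Σu_j)/∂c_i = Σα_j − 1 = 2.56 > 0, so everyone contributes w_i; G^SO = 50, W^SO = 50 + 2.56·50 = 178.
Deadweight loss = 25.6.

25.6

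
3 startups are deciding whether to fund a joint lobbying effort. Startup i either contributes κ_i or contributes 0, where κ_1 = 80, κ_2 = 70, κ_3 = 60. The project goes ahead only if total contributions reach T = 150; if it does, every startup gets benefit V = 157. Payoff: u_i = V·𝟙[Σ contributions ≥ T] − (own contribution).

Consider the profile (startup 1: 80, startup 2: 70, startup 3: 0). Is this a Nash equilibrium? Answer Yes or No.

Yes

Total = 150 ≥ 150: provided.
Startup 1 (pledges 80, payoff 77): dropping to 0 → total 70, payoff 0. No gain.
Startup 2 (pledges 70, payoff 87): dropping to 0 → total 80, payoff 0. No gain.
Startup 3 (pledges 0, payoff 157): pledging 60 → total 210, payoff 97. No gain.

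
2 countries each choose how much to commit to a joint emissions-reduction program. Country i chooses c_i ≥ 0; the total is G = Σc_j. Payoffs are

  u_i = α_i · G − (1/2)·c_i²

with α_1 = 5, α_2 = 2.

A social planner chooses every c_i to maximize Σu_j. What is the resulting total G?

Planner FOC: ∂(Σu_j)/∂c_i = (Σα_j) − c_i = 0, so c_i^SO = Σα_j = 7 for every i; G^SO = 14.

14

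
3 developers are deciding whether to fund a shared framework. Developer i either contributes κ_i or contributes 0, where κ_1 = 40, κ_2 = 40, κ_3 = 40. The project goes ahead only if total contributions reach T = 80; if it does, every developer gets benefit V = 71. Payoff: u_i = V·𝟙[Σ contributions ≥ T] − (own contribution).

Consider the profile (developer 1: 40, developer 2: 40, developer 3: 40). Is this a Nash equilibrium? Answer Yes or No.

No

Total = 120 ≥ 80: provided.
Developer 1 (pledges 40, payoff 31): dropping to 0 → total 80, payoff 71. Profitable deviation.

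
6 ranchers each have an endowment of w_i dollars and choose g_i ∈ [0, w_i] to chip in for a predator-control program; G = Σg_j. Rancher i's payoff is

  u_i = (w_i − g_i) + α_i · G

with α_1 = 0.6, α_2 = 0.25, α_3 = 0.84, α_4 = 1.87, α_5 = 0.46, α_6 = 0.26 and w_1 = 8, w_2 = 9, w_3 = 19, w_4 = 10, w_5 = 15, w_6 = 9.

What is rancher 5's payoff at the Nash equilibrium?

19.6

∂u_i/∂g_i = α_i − 1, so rancher i contributes w_i if α_i > 1, else 0.
α_i > 1 for i ∈ {4}; NE contributions (0, 0, 0, 10, 0, 0), G = 10.
u_5 = (15 − 0) + 0.46·10 = 19.6.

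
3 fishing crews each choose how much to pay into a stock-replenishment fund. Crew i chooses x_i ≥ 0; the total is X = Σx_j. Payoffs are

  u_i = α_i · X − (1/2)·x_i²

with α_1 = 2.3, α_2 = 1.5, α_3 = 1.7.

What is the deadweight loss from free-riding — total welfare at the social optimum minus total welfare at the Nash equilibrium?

20.34

Crew i's FOC: ∂u_i/∂x_i = α_i − x_i = 0, so x_i* = α_i.
NE contributions = (2.3, 1.5, 1.7); X = 5.5.
W^NE = (Σα)·X − ½Σα_i² = 5.5² − ½·10.43 = 25.035.
Planner sets x_i = Σα_j = 5.5 for every i, so X^SO = 3·5.5 = 16.5.
W^SO = (Σα)·X^SO − ½·3·(Σα)² = (3/2)·5.5² = 45.375.
Deadweight loss = W^SO − W^NE = 20.34.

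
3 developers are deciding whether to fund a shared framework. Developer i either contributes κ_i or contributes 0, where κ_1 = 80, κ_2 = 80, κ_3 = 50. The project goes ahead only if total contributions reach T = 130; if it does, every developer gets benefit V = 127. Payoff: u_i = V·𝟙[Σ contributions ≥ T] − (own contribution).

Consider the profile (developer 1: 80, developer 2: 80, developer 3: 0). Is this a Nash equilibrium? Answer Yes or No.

Yes

Total = 160 ≥ 130: provided.
Developer 1 (pledges 80, payoff 47): dropping to 0 → total 80, payoff 0. No gain.
Developer 2 (pledges 80, payoff 47): dropping to 0 → total 80, payoff 0. No gain.
Developer 3 (pledges 0, payoff 127): pledging 50 → total 210, payoff 77. No gain.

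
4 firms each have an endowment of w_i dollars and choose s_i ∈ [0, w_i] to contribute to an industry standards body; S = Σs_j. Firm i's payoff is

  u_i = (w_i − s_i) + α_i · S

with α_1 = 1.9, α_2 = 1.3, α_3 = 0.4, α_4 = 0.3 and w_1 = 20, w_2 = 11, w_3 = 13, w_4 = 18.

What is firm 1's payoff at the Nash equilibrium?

58.9

∂u_i/∂s_i = α_i − 1, so firm i contributes w_i if α_i > 1, else 0.
α_i > 1 for i ∈ {1, 2}; NE contributions (20, 11, 0, 0), S = 31.
u_1 = (20 − 20) + 1.9·31 = 58.9.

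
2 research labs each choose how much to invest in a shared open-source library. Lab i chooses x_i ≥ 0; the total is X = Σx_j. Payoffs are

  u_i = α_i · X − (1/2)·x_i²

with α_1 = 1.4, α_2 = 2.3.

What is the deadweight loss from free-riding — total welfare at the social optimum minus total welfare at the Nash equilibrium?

3.625

Lab i's FOC: ∂u_i/∂x_i = α_i − x_i = 0, so x_i* = α_i.
NE contributions = (1.4, 2.3); X = 3.7.
W^NE = (Σα)·X − ½Σα_i² = 3.7² − ½·7.25 = 10.065.
Planner sets x_i = Σα_j = 3.7 for every i, so X^SO = 2·3.7 = 7.4.
W^SO = (Σα)·X^SO − ½·2·(Σα)² = (2/2)·3.7² = 13.69.
Deadweight loss = W^SO − W^NE = 3.625.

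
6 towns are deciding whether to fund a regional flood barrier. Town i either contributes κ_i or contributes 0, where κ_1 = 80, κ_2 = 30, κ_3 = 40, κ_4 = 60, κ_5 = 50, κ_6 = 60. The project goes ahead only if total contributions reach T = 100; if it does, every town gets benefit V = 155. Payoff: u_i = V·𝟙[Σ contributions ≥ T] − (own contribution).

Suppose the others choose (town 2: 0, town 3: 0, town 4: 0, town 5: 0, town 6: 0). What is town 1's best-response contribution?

Others' total = 0. Even contributing 80 gives 80 < 100: no benefit either way.
Best response: 0.

0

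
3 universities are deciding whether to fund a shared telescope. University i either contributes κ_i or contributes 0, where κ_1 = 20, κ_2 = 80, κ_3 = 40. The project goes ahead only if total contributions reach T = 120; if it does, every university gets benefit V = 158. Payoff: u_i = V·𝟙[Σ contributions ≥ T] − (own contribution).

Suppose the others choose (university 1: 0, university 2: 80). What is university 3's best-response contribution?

Others' total = 80. Contributing 40 brings total to 120 ≥ 120: gain V − κ_3 = 118.
Best response: 40.

40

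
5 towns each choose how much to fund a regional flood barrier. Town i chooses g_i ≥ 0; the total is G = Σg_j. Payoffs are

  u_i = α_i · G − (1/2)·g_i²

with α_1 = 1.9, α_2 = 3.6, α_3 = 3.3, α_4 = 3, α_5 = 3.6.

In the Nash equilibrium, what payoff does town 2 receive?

Town i's FOC: ∂u_i/∂g_i = α_i − g_i = 0, so g_i* = α_i.
NE contributions = (1.9, 3.6, 3.3, 3, 3.6); G = 15.4.
u_2 = α_2·G − ½·(g_2)² = 3.6·15.4 − ½·3.6² = 48.96.

48.96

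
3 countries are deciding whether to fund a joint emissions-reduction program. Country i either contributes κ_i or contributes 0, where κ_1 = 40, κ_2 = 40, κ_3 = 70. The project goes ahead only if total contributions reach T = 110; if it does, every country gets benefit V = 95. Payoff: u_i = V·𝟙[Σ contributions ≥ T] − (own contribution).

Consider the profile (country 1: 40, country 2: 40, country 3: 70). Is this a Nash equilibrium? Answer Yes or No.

No

Total = 150 ≥ 110: provided.
Country 1 (pledges 40, payoff 55): dropping to 0 → total 110, payoff 95. Profitable deviation.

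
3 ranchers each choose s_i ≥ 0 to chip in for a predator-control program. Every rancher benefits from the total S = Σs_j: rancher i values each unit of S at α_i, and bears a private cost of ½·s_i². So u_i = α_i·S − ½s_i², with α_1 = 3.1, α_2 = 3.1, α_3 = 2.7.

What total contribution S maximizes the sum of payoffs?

26.7

Planner FOC: ∂(Σu_j)/∂s_i = (Σα_j) − s_i = 0, so s_i^SO = Σα_j = 8.9 for every i; S^SO = 26.7.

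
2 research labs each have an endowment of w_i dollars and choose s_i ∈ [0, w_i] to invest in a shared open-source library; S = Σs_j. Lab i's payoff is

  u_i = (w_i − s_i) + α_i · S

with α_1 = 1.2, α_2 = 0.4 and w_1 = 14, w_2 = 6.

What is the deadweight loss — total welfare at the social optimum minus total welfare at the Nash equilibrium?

∂u_i/∂s_i = α_i − 1, so lab i contributes w_i if α_i > 1, else 0.
α_i > 1 for i ∈ {1}; NE contributions (14, 0), S = 14.
W^NE = Σw_i − S^NE + (Σα_i)·S^NE = 20 + 0.6·14 = 28.4.
Planner: ∂(Σu_j)/∂s_i = Σα_j − 1 = 0.6 > 0, so everyone contributes w_i; S^SO = 20, W^SO = 20 + 0.6·20 = 32.
Deadweight loss = 3.6.

3.6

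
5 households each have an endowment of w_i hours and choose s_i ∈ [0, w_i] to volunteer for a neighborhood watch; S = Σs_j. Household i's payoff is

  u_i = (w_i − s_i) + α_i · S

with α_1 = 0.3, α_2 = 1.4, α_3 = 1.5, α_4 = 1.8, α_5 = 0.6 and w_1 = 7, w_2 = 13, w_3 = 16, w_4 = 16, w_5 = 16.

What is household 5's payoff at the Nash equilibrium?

∂u_i/∂s_i = α_i − 1, so household i contributes w_i if α_i > 1, else 0.
α_i > 1 for i ∈ {2, 3, 4}; NE contributions (0, 13, 16, 16, 0), S = 45.
u_5 = (16 − 0) + 0.6·45 = 43.

43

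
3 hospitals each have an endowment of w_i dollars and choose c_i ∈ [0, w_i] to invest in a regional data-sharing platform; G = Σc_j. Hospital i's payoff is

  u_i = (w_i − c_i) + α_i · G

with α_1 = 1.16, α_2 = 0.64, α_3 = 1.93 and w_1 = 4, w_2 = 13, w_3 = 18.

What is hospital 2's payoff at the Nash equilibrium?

27.08

∂u_i/∂c_i = α_i − 1, so hospital i contributes w_i if α_i > 1, else 0.
α_i > 1 for i ∈ {1, 3}; NE contributions (4, 0, 18), G = 22.
u_2 = (13 − 0) + 0.64·22 = 27.08.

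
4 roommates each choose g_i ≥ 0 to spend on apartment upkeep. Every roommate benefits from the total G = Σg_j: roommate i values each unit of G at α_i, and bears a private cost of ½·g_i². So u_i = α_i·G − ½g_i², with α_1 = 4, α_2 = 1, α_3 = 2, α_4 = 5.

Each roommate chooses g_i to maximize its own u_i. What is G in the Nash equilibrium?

12

Roommate i's FOC: ∂u_i/∂g_i = α_i − g_i = 0, so g_i* = α_i.
NE contributions = (4, 1, 2, 5); G = 12.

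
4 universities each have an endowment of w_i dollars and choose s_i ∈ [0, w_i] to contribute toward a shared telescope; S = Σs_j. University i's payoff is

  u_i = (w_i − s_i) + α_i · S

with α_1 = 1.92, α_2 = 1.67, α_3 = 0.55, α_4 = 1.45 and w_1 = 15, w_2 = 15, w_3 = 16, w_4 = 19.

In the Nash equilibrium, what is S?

∂u_i/∂s_i = α_i − 1, so university i contributes w_i if α_i > 1, else 0.
α_i > 1 for i ∈ {1, 2, 4}; NE contributions (15, 15, 0, 19), S = 49.

49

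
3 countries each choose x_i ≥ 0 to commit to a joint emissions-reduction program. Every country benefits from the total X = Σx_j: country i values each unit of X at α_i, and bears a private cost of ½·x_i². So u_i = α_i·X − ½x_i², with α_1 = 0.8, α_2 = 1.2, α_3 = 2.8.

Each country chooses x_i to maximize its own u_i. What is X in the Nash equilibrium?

4.8

Country i's FOC: ∂u_i/∂x_i = α_i − x_i = 0, so x_i* = α_i.
NE contributions = (0.8, 1.2, 2.8); X = 4.8.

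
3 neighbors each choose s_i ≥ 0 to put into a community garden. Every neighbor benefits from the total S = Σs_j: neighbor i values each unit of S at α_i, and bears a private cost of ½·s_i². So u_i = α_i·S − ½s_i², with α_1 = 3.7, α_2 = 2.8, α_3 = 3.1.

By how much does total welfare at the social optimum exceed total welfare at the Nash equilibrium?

61.65

Neighbor i's FOC: ∂u_i/∂s_i = α_i − s_i = 0, so s_i* = α_i.
NE contributions = (3.7, 2.8, 3.1); S = 9.6.
W^NE = (Σα)·S − ½Σα_i² = 9.6² − ½·31.14 = 76.59.
Planner sets s_i = Σα_j = 9.6 for every i, so S^SO = 3·9.6 = 28.8.
W^SO = (Σα)·S^SO − ½·3·(Σα)² = (3/2)·9.6² = 138.24.
Deadweight loss = W^SO − W^NE = 61.65.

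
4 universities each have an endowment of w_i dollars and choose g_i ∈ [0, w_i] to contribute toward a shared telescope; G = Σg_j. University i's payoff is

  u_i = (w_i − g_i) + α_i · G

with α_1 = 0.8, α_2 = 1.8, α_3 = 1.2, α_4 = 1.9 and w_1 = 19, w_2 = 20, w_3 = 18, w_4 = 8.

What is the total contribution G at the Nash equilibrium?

46

∂u_i/∂g_i = α_i − 1, so university i contributes w_i if α_i > 1, else 0.
α_i > 1 for i ∈ {2, 3, 4}; NE contributions (0, 20, 18, 8), G = 46.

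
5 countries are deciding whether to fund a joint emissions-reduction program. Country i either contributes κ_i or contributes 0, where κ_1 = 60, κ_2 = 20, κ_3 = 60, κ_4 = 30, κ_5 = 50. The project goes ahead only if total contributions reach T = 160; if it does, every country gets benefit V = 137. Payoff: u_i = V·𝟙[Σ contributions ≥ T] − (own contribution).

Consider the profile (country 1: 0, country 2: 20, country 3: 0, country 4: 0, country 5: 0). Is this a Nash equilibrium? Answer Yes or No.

Total = 20 < 160: not provided.
Country 1 (pledges 0, payoff 0): pledging 60 → total 80, payoff -60. No gain.
Country 2 (pledges 20, payoff -20): dropping to 0 → total 0, payoff 0. Profitable deviation.

No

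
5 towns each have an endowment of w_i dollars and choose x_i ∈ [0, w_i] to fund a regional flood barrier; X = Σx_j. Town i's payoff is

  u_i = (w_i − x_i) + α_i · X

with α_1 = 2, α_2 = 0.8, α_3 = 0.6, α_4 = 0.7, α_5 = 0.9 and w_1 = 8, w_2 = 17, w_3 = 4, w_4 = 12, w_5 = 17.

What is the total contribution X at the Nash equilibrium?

8

∂u_i/∂x_i = α_i − 1, so town i contributes w_i if α_i > 1, else 0.
α_i > 1 for i ∈ {1}; NE contributions (8, 0, 0, 0, 0), X = 8.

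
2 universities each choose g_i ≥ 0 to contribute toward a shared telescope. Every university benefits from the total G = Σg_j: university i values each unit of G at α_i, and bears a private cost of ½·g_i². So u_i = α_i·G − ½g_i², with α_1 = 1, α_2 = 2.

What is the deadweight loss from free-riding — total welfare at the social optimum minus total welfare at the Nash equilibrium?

University i's FOC: ∂u_i/∂g_i = α_i − g_i = 0, so g_i* = α_i.
NE contributions = (1, 2); G = 3.
W^NE = (Σα)·G − ½Σα_i² = 3² − ½·5 = 6.5.
Planner sets g_i = Σα_j = 3 for every i, so G^SO = 2·3 = 6.
W^SO = (Σα)·G^SO − ½·2·(Σα)² = (2/2)·3² = 9.
Deadweight loss = W^SO − W^NE = 2.5.

2.5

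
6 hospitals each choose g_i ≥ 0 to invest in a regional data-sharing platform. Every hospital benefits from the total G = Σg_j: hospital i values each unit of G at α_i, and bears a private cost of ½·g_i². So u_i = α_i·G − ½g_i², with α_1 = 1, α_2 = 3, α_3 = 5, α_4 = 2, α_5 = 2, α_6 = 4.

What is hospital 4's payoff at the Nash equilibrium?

Hospital i's FOC: ∂u_i/∂g_i = α_i − g_i = 0, so g_i* = α_i.
NE contributions = (1, 3, 5, 2, 2, 4); G = 17.
u_4 = α_4·G − ½·(g_4)² = 2·17 − ½·2² = 32.

32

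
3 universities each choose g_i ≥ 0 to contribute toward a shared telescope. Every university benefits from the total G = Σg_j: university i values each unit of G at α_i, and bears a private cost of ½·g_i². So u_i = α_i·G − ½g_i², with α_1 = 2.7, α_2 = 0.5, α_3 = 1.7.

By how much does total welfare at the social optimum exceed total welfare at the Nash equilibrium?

University i's FOC: ∂u_i/∂g_i = α_i − g_i = 0, so g_i* = α_i.
NE contributions = (2.7, 0.5, 1.7); G = 4.9.
W^NE = (Σα)·G − ½Σα_i² = 4.9² − ½·10.43 = 18.795.
Planner sets g_i = Σα_j = 4.9 for every i, so G^SO = 3·4.9 = 14.7.
W^SO = (Σα)·G^SO − ½·3·(Σα)² = (3/2)·4.9² = 36.015.
Deadweight loss = W^SO − W^NE = 17.22.

17.22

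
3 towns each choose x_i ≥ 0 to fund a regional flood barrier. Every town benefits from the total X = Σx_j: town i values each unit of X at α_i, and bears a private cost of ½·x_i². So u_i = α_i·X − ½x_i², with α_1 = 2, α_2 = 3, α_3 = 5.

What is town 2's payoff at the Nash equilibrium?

Town i's FOC: ∂u_i/∂x_i = α_i − x_i = 0, so x_i* = α_i.
NE contributions = (2, 3, 5); X = 10.
u_2 = α_2·X − ½·(x_2)² = 3·10 − ½·3² = 25.5.

25.5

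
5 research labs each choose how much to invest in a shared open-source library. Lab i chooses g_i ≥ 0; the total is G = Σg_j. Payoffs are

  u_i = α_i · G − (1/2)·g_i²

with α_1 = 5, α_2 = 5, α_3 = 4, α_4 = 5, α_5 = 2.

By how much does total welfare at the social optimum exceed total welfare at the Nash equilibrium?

709

Lab i's FOC: ∂u_i/∂g_i = α_i − g_i = 0, so g_i* = α_i.
NE contributions = (5, 5, 4, 5, 2); G = 21.
W^NE = (Σα)·G − ½Σα_i² = 21² − ½·95 = 393.5.
Planner sets g_i = Σα_j = 21 for every i, so G^SO = 5·21 = 105.
W^SO = (Σα)·G^SO − ½·5·(Σα)² = (5/2)·21² = 1102.5.
Deadweight loss = W^SO − W^NE = 709.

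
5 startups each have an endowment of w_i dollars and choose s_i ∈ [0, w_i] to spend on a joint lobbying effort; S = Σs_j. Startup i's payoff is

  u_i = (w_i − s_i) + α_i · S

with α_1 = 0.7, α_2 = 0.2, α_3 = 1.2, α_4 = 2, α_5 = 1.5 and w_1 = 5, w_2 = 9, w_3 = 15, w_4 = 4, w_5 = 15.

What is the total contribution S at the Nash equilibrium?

∂u_i/∂s_i = α_i − 1, so startup i contributes w_i if α_i > 1, else 0.
α_i > 1 for i ∈ {3, 4, 5}; NE contributions (0, 0, 15, 4, 15), S = 34.

34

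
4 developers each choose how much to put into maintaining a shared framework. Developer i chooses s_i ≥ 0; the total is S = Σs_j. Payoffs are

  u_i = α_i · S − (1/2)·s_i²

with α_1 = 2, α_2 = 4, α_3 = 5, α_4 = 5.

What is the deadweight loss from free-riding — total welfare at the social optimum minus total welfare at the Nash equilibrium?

Developer i's FOC: ∂u_i/∂s_i = α_i − s_i = 0, so s_i* = α_i.
NE contributions = (2, 4, 5, 5); S = 16.
W^NE = (Σα)·S − ½Σα_i² = 16² − ½·70 = 221.
Planner sets s_i = Σα_j = 16 for every i, so S^SO = 4·16 = 64.
W^SO = (Σα)·S^SO − ½·4·(Σα)² = (4/2)·16² = 512.
Deadweight loss = W^SO − W^NE = 291.

291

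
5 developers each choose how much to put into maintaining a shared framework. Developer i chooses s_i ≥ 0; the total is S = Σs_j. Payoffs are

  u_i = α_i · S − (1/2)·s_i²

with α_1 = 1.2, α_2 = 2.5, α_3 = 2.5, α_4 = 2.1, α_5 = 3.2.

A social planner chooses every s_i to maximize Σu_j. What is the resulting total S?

57.5

Planner FOC: ∂(Σu_j)/∂s_i = (Σα_j) − s_i = 0, so s_i^SO = Σα_j = 11.5 for every i; S^SO = 57.5.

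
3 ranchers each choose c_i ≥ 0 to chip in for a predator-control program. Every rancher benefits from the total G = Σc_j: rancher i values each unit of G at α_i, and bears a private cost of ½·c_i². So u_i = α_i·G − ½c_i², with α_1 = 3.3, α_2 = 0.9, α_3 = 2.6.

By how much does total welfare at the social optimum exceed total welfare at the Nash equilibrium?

Rancher i's FOC: ∂u_i/∂c_i = α_i − c_i = 0, so c_i* = α_i.
NE contributions = (3.3, 0.9, 2.6); G = 6.8.
W^NE = (Σα)·G − ½Σα_i² = 6.8² − ½·18.46 = 37.01.
Planner sets c_i = Σα_j = 6.8 for every i, so G^SO = 3·6.8 = 20.4.
W^SO = (Σα)·G^SO − ½·3·(Σα)² = (3/2)·6.8² = 69.36.
Deadweight loss = W^SO − W^NE = 32.35.

32.35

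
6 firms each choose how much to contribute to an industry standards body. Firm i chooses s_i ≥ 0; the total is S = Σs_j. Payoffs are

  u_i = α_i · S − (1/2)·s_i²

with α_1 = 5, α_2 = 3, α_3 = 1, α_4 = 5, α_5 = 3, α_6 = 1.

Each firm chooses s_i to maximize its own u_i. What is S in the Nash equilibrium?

Firm i's FOC: ∂u_i/∂s_i = α_i − s_i = 0, so s_i* = α_i.
NE contributions = (5, 3, 1, 5, 3, 1); S = 18.

18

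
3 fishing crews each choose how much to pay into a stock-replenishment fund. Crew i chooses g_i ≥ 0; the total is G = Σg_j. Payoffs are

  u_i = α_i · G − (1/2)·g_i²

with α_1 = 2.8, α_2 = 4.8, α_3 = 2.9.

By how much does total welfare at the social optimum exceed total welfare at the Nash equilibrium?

Crew i's FOC: ∂u_i/∂g_i = α_i − g_i = 0, so g_i* = α_i.
NE contributions = (2.8, 4.8, 2.9); G = 10.5.
W^NE = (Σα)·G − ½Σα_i² = 10.5² − ½·39.29 = 90.605.
Planner sets g_i = Σα_j = 10.5 for every i, so G^SO = 3·10.5 = 31.5.
W^SO = (Σα)·G^SO − ½·3·(Σα)² = (3/2)·10.5² = 165.375.
Deadweight loss = W^SO − W^NE = 74.77.

74.77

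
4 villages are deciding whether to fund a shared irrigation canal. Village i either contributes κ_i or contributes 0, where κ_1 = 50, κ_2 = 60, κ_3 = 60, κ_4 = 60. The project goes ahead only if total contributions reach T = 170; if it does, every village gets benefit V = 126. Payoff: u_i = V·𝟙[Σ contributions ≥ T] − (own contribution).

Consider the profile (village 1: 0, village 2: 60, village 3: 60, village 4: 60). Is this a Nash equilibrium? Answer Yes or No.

Yes

Total = 180 ≥ 170: provided.
Village 1 (pledges 0, payoff 126): pledging 50 → total 230, payoff 76. No gain.
Village 2 (pledges 60, payoff 66): dropping to 0 → total 120, payoff 0. No gain.
Village 3 (pledges 60, payoff 66): dropping to 0 → total 120, payoff 0. No gain.
Village 4 (pledges 60, payoff 66): dropping to 0 → total 120, payoff 0. No gain.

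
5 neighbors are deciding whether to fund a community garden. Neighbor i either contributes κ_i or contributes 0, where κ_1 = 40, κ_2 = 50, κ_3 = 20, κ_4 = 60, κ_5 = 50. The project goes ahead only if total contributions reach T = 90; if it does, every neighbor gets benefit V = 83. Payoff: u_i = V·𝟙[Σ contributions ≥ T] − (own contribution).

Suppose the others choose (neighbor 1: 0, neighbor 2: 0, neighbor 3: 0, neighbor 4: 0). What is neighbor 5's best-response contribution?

Others' total = 0. Even contributing 50 gives 50 < 90: no benefit either way.
Best response: 0.

0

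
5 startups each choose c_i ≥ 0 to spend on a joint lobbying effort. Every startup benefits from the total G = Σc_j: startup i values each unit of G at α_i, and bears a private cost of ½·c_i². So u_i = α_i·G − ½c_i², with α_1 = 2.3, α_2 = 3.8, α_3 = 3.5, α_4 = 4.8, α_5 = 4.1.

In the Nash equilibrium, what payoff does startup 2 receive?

Startup i's FOC: ∂u_i/∂c_i = α_i − c_i = 0, so c_i* = α_i.
NE contributions = (2.3, 3.8, 3.5, 4.8, 4.1); G = 18.5.
u_2 = α_2·G − ½·(c_2)² = 3.8·18.5 − ½·3.8² = 63.08.

63.08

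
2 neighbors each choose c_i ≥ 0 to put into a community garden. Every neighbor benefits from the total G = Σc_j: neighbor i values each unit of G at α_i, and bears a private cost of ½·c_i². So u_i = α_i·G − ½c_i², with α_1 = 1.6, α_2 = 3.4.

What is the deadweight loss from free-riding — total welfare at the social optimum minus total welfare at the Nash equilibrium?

Neighbor i's FOC: ∂u_i/∂c_i = α_i − c_i = 0, so c_i* = α_i.
NE contributions = (1.6, 3.4); G = 5.
W^NE = (Σα)·G − ½Σα_i² = 5² − ½·14.12 = 17.94.
Planner sets c_i = Σα_j = 5 for every i, so G^SO = 2·5 = 10.
W^SO = (Σα)·G^SO − ½·2·(Σα)² = (2/2)·5² = 25.
Deadweight loss = W^SO − W^NE = 7.06.

7.06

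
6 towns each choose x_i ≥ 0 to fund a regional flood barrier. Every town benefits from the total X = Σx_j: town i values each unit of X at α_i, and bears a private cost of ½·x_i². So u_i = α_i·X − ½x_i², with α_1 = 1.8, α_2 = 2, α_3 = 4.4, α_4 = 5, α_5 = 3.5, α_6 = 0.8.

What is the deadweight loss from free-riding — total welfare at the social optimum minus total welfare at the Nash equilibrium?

644.745

Town i's FOC: ∂u_i/∂x_i = α_i − x_i = 0, so x_i* = α_i.
NE contributions = (1.8, 2, 4.4, 5, 3.5, 0.8); X = 17.5.
W^NE = (Σα)·X − ½Σα_i² = 17.5² − ½·64.49 = 274.005.
Planner sets x_i = Σα_j = 17.5 for every i, so X^SO = 6·17.5 = 105.
W^SO = (Σα)·X^SO − ½·6·(Σα)² = (6/2)·17.5² = 918.75.
Deadweight loss = W^SO − W^NE = 644.745.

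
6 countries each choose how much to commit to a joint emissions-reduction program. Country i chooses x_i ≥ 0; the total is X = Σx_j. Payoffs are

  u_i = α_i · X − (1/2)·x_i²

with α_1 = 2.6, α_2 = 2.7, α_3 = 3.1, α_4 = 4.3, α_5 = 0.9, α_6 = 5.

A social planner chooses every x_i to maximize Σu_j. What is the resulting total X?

111.6

Planner FOC: ∂(Σu_j)/∂x_i = (Σα_j) − x_i = 0, so x_i^SO = Σα_j = 18.6 for every i; X^SO = 111.6.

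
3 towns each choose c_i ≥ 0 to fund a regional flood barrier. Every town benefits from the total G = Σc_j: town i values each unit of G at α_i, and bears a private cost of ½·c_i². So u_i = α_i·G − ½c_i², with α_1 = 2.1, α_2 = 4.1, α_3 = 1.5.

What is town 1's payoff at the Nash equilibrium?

Town i's FOC: ∂u_i/∂c_i = α_i − c_i = 0, so c_i* = α_i.
NE contributions = (2.1, 4.1, 1.5); G = 7.7.
u_1 = α_1·G − ½·(c_1)² = 2.1·7.7 − ½·2.1² = 13.965.

13.965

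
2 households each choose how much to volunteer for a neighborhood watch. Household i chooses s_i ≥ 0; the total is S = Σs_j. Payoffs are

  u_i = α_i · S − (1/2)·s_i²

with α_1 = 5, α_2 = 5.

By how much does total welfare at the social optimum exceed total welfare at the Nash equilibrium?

25

Household i's FOC: ∂u_i/∂s_i = α_i − s_i = 0, so s_i* = α_i.
NE contributions = (5, 5); S = 10.
W^NE = (Σα)·S − ½Σα_i² = 10² − ½·50 = 75.
Planner sets s_i = Σα_j = 10 for every i, so S^SO = 2·10 = 20.
W^SO = (Σα)·S^SO − ½·2·(Σα)² = (2/2)·10² = 100.
Deadweight loss = W^SO − W^NE = 25.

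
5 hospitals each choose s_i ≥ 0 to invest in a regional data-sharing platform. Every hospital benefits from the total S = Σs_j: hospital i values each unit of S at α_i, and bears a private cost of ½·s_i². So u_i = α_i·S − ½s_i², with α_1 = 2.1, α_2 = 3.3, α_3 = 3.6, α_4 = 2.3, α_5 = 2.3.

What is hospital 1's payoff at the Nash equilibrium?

26.355

Hospital i's FOC: ∂u_i/∂s_i = α_i − s_i = 0, so s_i* = α_i.
NE contributions = (2.1, 3.3, 3.6, 2.3, 2.3); S = 13.6.
u_1 = α_1·S − ½·(s_1)² = 2.1·13.6 − ½·2.1² = 26.355.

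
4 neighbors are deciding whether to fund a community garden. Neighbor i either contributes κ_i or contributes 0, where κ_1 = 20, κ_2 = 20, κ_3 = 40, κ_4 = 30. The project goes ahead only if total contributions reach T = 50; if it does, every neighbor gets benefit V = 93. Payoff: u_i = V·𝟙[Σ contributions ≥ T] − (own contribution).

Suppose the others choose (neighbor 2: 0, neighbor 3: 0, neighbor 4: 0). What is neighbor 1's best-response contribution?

Others' total = 0. Even contributing 20 gives 20 < 50: no benefit either way.
Best response: 0.

0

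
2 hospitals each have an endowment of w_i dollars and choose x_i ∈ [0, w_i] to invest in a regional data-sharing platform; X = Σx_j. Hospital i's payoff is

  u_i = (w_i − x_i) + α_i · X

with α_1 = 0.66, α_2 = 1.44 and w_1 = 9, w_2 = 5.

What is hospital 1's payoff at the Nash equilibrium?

∂u_i/∂x_i = α_i − 1, so hospital i contributes w_i if α_i > 1, else 0.
α_i > 1 for i ∈ {2}; NE contributions (0, 5), X = 5.
u_1 = (9 − 0) + 0.66·5 = 12.3.

12.3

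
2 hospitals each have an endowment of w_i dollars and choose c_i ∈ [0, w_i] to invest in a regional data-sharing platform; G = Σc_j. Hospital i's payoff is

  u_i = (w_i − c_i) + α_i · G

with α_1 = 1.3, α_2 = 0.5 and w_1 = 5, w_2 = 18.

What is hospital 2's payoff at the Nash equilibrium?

∂u_i/∂c_i = α_i − 1, so hospital i contributes w_i if α_i > 1, else 0.
α_i > 1 for i ∈ {1}; NE contributions (5, 0), G = 5.
u_2 = (18 − 0) + 0.5·5 = 20.5.

20.5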